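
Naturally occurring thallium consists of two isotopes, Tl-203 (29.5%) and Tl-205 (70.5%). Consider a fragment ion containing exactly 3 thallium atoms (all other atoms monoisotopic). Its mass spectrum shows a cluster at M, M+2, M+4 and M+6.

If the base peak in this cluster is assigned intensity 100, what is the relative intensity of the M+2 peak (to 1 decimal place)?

41.8

(0.295 + 0.705)^3 gives M 0.0257, M+2 0.1841, M+4 0.4399, M+6 0.3504; the largest is M+4.
P(M+4) = C(3,2) × 0.295^1 × 0.705^2 = 3 × 0.2950 × 0.497025 = 0.439867 (base)
P(M+2) = C(3,1) × 0.295^2 × 0.705^1 = 3 × 0.087025 × 0.7050 = 0.184058
Relative intensity = 0.184058 / 0.439867 × 100 = 41.8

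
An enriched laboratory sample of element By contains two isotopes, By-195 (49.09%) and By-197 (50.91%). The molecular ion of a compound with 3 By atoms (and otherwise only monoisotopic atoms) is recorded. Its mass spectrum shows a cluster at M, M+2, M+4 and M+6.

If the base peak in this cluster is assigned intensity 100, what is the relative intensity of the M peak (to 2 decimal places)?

(0.4909 + 0.5091)^3 gives M 0.1183, M+2 0.3681, M+4 0.3817, M+6 0.1319; the largest is M+4.
P(M+4) = C(3,2) × 0.4909^1 × 0.5091^2 = 3 × 0.4909 × 0.25918281 = 0.381699 (base)
P(M) = C(3,0) × 0.4909^3 × 0.5091^0 = 1 × 0.11829846 × 1.0000 = 0.118298
Relative intensity = 0.118298 / 0.381699 × 100 = 30.99

30.99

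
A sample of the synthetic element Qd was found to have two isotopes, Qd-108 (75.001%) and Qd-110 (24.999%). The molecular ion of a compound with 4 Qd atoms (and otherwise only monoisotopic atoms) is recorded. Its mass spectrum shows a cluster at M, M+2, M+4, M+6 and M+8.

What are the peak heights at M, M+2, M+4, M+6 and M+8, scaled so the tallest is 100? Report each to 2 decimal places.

75.00 : 100.00 : 50.00 : 11.11 : 0.93

The 4 Qd atoms are independent, so intensities follow the terms of (0.75001 + 0.24999)^4.
P(M) = 0.75001^4 = 0.316423
P(M+2) = 4 × 0.75001^3 × 0.24999^1 = 0.421875
P(M+4) = 6 × 0.75001^2 × 0.24999^2 = 0.210926
P(M+6) = 4 × 0.75001^1 × 0.24999^3 = 0.046870
P(M+8) = 0.24999^4 = 0.003906
The M+2 peak is largest (0.421875); scaling to 100 gives 75.00 : 100.00 : 50.00 : 11.11 : 0.93.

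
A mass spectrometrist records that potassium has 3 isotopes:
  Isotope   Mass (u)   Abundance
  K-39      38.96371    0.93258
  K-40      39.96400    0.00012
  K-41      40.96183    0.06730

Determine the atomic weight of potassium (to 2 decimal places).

39.10 u

Weight each isotope mass by its fractional abundance: 0.93258 × 38.96371 + 0.00012 × 39.96400 + 0.06730 × 40.96183
= 36.336777 + 0.004796 + 2.756731 = 39.098304 u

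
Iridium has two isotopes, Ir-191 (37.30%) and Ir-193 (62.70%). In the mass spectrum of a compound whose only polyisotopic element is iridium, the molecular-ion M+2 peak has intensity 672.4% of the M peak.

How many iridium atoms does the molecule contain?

4

With n Ir atoms, P(M+2)/P(M) = C(n,1)·p^(n−1)q / p^n = n·q/p = n · 0.6270/0.3730.
n = 6.724 × 0.3730/0.6270 = 4.00 ≈ 4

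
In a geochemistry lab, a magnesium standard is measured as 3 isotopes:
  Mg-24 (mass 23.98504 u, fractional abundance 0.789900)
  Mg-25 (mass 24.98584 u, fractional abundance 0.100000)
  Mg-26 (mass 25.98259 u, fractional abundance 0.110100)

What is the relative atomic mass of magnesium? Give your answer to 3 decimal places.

24.305 u

Ar = Σ fᵢ·mᵢ = 0.789900 × 23.98504 + 0.100000 × 24.98584 + 0.110100 × 25.98259
= 18.945783 + 2.498584 + 2.860683 = 24.305050 u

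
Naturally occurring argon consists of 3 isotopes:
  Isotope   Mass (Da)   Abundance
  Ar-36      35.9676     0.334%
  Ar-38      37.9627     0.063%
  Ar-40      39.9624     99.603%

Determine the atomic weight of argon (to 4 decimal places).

The abundance-weighted mean is 0.00334 × 35.9676 + 0.00063 × 37.9627 + 0.99603 × 39.9624
= 0.12013 + 0.02392 + 39.80375 = 39.94780 Da

39.9478 Da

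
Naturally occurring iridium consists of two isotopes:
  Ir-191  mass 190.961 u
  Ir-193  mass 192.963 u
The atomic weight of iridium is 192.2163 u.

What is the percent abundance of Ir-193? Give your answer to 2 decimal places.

Let x be the fractional abundance of Ir-191; then Ir-193 has abundance 1 − x.
190.961·x + 192.963·(1 − x) = 192.2163
(190.961 − 192.963)·x = 192.2163 − 192.963
x = -0.7467 / -2.002 = 0.37298 → 37.30% Ir-191, 62.70% Ir-193.

62.70%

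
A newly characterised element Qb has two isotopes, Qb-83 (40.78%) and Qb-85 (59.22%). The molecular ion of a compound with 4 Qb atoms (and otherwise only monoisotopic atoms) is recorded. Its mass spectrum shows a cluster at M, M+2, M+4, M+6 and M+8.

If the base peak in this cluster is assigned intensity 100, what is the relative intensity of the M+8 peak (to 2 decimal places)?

Binomial terms of (0.4078 + 0.5922)^4: M 0.0277, M+2 0.1606, M+4 0.3499, M+6 0.3388, M+8 0.1230 → M+4 is the base peak.
P(M+4) = C(4,2) × 0.4078^2 × 0.5922^2 = 6 × 0.16630084 × 0.35070084 = 0.349931 (base)
P(M+8) = C(4,4) × 0.4078^0 × 0.5922^4 = 1 × 1.0000 × 0.12299108 = 0.122991
Relative intensity = 0.122991 / 0.349931 × 100 = 35.15

35.15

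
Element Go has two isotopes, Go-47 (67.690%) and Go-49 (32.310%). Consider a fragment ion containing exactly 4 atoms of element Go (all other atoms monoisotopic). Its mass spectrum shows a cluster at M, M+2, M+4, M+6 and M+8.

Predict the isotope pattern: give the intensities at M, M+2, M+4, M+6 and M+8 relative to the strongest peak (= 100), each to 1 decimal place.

52.4 : 100.0 : 71.6 : 22.8 : 2.7

The 4 Go atoms are independent, so intensities follow the terms of (0.67690 + 0.32310)^4.
P(M) = 0.67690^4 = 0.209941
P(M+2) = 4 × 0.67690^3 × 0.32310^1 = 0.400839
P(M+4) = 6 × 0.67690^2 × 0.32310^2 = 0.286995
P(M+6) = 4 × 0.67690^1 × 0.32310^3 = 0.091326
P(M+8) = 0.32310^4 = 0.010898
The M+2 peak is largest (0.400839); scaling to 100 gives 52.4 : 100.0 : 71.6 : 22.8 : 2.7.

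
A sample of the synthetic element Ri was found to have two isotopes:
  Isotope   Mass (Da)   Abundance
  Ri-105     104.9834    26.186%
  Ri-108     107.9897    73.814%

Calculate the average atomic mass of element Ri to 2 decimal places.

Average mass = Σ (abundance × isotope mass) = 0.26186 × 104.9834 + 0.73814 × 107.9897
= 27.49095 + 79.71152 = 107.20247 Da

107.20 Da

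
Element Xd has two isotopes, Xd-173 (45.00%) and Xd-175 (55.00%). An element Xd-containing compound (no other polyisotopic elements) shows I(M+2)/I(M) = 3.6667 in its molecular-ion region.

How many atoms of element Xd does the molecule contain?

With n Xd atoms, P(M+2)/P(M) = C(n,1)·p^(n−1)q / p^n = n·q/p = n · 0.5500/0.4500.
n = 3.6667 × 0.4500/0.5500 = 3.00 ≈ 3

3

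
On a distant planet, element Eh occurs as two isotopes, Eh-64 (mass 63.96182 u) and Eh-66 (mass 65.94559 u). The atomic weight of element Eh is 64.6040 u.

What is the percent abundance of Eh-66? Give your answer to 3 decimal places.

With x = fraction of Eh-64 (so Eh-66 is 1 − x):
63.96182·x + 65.94559·(1 − x) = 64.6040
(63.96182 − 65.94559)·x = 64.6040 − 65.94559
x = -1.34159 / -1.98377 = 0.67628 → 67.628% Eh-64, 32.372% Eh-66.

32.372%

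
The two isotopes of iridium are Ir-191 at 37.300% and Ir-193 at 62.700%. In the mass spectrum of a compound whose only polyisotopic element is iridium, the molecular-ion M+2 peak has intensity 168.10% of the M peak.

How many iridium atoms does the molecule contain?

For n independent Ir atoms, I(M+2)/I(M) = n · (abundance Ir-193) / (abundance Ir-191) = n · 0.62700/0.37300.
n = 1.6810 × 0.37300/0.62700 = 1.00 ≈ 1

1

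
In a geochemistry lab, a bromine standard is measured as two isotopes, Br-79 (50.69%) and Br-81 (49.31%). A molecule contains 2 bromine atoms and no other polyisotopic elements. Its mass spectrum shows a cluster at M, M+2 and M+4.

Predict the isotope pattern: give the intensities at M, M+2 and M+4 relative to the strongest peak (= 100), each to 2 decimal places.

The 2 Br atoms are independent, so intensities follow the terms of (0.5069 + 0.4931)^2.
P(M) = 0.5069^2 = 0.256948
P(M+2) = 2 × 0.5069^1 × 0.4931^1 = 0.499905
P(M+4) = 0.4931^2 = 0.243148
The M+2 peak is largest (0.499905); scaling to 100 gives 51.40 : 100.00 : 48.64.

51.40 : 100.00 : 48.64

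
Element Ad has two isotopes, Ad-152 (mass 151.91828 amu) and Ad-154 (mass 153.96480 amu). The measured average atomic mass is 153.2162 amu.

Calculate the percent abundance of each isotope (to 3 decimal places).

With x = fraction of Ad-152 (so Ad-154 is 1 − x):
151.91828·x + 153.96480·(1 − x) = 153.2162
(151.91828 − 153.96480)·x = 153.2162 − 153.96480
x = -0.74860 / -2.04652 = 0.36579 → 36.579% Ad-152, 63.421% Ad-154.

Ad-152: 36.579%, Ad-154: 63.421%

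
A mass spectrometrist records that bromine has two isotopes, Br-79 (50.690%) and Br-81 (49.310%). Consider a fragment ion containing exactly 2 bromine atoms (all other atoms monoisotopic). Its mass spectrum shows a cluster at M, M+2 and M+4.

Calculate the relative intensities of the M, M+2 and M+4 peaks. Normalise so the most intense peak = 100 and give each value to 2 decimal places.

The 2 Br atoms are independent, so intensities follow the terms of (0.50690 + 0.49310)^2.
P(M) = 0.50690^2 = 0.256948
P(M+2) = 2 × 0.50690^1 × 0.49310^1 = 0.499905
P(M+4) = 0.49310^2 = 0.243148
The M+2 peak is largest (0.499905); scaling to 100 gives 51.40 : 100.00 : 48.64.

51.40 : 100.00 : 48.64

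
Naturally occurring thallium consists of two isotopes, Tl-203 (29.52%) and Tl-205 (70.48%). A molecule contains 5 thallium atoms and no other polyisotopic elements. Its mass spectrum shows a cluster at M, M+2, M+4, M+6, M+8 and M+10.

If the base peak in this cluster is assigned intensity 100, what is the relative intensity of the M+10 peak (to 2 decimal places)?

47.75

(0.2952 + 0.7048)^5 gives M 0.0022, M+2 0.0268, M+4 0.1278, M+6 0.3051, M+8 0.3642, M+10 0.1739; the largest is M+8.
P(M+8) = C(5,4) × 0.2952^1 × 0.7048^4 = 5 × 0.2952 × 0.24675365 = 0.364208 (base)
P(M+10) = C(5,5) × 0.2952^0 × 0.7048^5 = 1 × 1.0000 × 0.17391197 = 0.173912
Relative intensity = 0.173912 / 0.364208 × 100 = 47.75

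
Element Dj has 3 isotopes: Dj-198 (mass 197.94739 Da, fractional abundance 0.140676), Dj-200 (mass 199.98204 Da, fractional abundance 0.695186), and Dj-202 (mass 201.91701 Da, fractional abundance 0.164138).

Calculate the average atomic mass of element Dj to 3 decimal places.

200.013 Da

The abundance-weighted mean is 0.140676 × 197.94739 + 0.695186 × 199.98204 + 0.164138 × 201.91701
= 27.846447 + 139.024714 + 33.142254 = 200.013415 Da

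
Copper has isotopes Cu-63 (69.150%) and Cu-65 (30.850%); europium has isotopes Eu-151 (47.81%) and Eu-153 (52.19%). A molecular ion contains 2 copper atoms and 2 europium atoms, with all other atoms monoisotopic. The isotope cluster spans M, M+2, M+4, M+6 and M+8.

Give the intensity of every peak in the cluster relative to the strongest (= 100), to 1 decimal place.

Copper pattern (n=2): 0.47817225 : 0.4266555 : 0.09517225
Europium pattern (n=2): 0.22857961 : 0.49904078 : 0.27237961
Convolve the two distributions (both contribute in 2-u steps):
  M: 0.47817225×0.22857961 = 0.109300
  M+2: 0.47817225×0.49904078 + 0.4266555×0.22857961 = 0.336152
  M+4: 0.47817225×0.27237961 + 0.4266555×0.49904078 + 0.09517225×0.22857961 = 0.364917
  M+6: 0.4266555×0.27237961 + 0.09517225×0.49904078 = 0.163707
  M+8: 0.09517225×0.27237961 = 0.025923
Scale to base peak (0.364917) = 100: 30.0 : 92.1 : 100.0 : 44.9 : 7.1

30.0 : 92.1 : 100.0 : 44.9 : 7.1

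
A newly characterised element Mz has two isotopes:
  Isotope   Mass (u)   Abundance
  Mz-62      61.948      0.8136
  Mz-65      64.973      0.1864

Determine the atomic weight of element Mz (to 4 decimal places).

62.5119 u

Ar = Σ fᵢ·mᵢ = 0.8136 × 61.948 + 0.1864 × 64.973
= 50.40089 + 12.11097 = 62.51186 u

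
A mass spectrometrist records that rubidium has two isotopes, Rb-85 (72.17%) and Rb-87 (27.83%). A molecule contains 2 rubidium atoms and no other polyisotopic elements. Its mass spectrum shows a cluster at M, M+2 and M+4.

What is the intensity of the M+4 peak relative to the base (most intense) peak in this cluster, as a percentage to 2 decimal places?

Binomial terms of (0.7217 + 0.2783)^2: M 0.5209, M+2 0.4017, M+4 0.0775 → M is the base peak.
P(M) = C(2,0) × 0.7217^2 × 0.2783^0 = 1 × 0.52085089 × 1.0000 = 0.520851 (base)
P(M+4) = C(2,2) × 0.7217^0 × 0.2783^2 = 1 × 1.0000 × 0.07745089 = 0.077451
Relative intensity = 0.077451 / 0.520851 × 100 = 14.87

14.87%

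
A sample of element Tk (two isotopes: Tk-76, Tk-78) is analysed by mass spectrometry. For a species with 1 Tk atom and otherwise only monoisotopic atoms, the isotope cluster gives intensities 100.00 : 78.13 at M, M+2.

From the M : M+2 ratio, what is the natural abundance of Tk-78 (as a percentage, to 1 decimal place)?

If p is the fraction of Tk that is Tk-76, then I(M+2)/I(M) = [C(1,1)·p^0·(1−p)] / p^1 = 1·(1−p)/p = 78.13/100.00 = 0.7813
(1−p)/p = 0.7813/1 = 0.7813  ⇒  p = 1/(1 + 0.7813) = 0.5614
Tk-76: 56.1%, Tk-78: 43.9%.

43.9%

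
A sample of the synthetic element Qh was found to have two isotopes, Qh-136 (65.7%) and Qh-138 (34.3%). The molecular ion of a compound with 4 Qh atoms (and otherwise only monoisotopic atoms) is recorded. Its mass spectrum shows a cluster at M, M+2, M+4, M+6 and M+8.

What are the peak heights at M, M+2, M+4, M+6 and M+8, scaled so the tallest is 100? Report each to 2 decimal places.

47.89 : 100.00 : 78.31 : 27.26 : 3.56

Expanding (0.657 + 0.343)^4:
P(M) = 0.657^4 = 0.186321
P(M+2) = 4 × 0.657^3 × 0.343^1 = 0.389090
P(M+4) = 6 × 0.657^2 × 0.343^2 = 0.304698
P(M+6) = 4 × 0.657^1 × 0.343^3 = 0.106049
P(M+8) = 0.343^4 = 0.013841
The M+2 peak is largest (0.389090); scaling to 100 gives 47.89 : 100.00 : 78.31 : 27.26 : 3.56.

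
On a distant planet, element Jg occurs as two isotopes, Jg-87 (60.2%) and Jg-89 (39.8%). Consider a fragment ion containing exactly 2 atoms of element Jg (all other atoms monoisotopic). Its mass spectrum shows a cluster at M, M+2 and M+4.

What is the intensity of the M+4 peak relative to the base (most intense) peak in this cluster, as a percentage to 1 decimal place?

33.1%

(0.602 + 0.398)^2 gives M 0.3624, M+2 0.4792, M+4 0.1584; the largest is M+2.
P(M+2) = C(2,1) × 0.602^1 × 0.398^1 = 2 × 0.6020 × 0.3980 = 0.479192 (base)
P(M+4) = C(2,2) × 0.602^0 × 0.398^2 = 1 × 1.0000 × 0.158404 = 0.158404
Relative intensity = 0.158404 / 0.479192 × 100 = 33.1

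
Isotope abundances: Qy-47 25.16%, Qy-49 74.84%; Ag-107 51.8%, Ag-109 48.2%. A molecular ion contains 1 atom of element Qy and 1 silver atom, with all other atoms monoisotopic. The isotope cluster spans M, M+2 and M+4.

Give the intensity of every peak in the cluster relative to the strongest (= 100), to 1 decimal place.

Element Qy pattern (n=1): 0.2516 : 0.7484
Silver pattern (n=1): 0.5180 : 0.4820
Convolve the two distributions (both contribute in 2-u steps):
  M: 0.2516×0.5180 = 0.130329
  M+2: 0.2516×0.4820 + 0.7484×0.5180 = 0.508942
  M+4: 0.7484×0.4820 = 0.360729
Scale to base peak (0.508942) = 100: 25.6 : 100.0 : 70.9

25.6 : 100.0 : 70.9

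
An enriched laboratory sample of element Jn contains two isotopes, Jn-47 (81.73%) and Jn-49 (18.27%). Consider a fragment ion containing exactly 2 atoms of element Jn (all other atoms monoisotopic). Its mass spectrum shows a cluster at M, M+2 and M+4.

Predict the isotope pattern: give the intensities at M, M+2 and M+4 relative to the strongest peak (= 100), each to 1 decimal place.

100.0 : 44.7 : 5.0

Expanding (0.8173 + 0.1827)^2:
P(M) = 0.8173^2 = 0.667979
P(M+2) = 2 × 0.8173^1 × 0.1827^1 = 0.298641
P(M+4) = 0.1827^2 = 0.033379
The M peak is largest (0.667979); scaling to 100 gives 100.0 : 44.7 : 5.0.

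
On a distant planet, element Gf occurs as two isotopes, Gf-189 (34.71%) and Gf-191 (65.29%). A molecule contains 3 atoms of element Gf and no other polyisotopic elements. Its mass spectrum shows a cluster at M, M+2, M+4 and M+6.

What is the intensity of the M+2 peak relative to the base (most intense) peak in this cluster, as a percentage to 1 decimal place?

(0.3471 + 0.6529)^3 gives M 0.0418, M+2 0.2360, M+4 0.4439, M+6 0.2783; the largest is M+4.
P(M+4) = C(3,2) × 0.3471^1 × 0.6529^2 = 3 × 0.3471 × 0.42627841 = 0.443884 (base)
P(M+2) = C(3,1) × 0.3471^2 × 0.6529^1 = 3 × 0.12047841 × 0.6529 = 0.235981
Relative intensity = 0.235981 / 0.443884 × 100 = 53.2

53.2%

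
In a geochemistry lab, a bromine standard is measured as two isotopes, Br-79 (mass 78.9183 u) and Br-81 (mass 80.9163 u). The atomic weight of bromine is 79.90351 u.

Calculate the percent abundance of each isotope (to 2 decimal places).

Writing the weighted mean with unknown fraction x of Br-79:
78.9183·x + 80.9163·(1 − x) = 79.90351
(78.9183 − 80.9163)·x = 79.90351 − 80.9163
x = -1.01279 / -1.9980 = 0.50690 → 50.69% Br-79, 49.31% Br-81.

Br-79: 50.69%, Br-81: 49.31%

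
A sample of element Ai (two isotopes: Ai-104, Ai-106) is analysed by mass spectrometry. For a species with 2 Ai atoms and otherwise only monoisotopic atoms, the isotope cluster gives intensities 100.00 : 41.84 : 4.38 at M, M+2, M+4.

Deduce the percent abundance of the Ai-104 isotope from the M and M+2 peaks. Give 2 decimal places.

82.70%

Write p for the Ai-104 fraction. I(M+2)/I(M) = [C(2,1)·p^1·(1−p)] / p^2 = 2·(1−p)/p = 41.84/100.00 = 0.4184
(1−p)/p = 0.4184/2 = 0.2092  ⇒  p = 1/(1 + 0.2092) = 0.8270
Ai-104: 82.70%, Ai-106: 17.30%.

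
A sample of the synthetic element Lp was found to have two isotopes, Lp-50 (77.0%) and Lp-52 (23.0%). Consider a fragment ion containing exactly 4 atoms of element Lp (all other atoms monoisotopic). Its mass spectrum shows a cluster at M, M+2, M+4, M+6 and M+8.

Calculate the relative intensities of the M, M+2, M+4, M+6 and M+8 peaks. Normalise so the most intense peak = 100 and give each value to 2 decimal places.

83.70 : 100.00 : 44.81 : 8.92 : 0.67

Each Lp atom is independently Lp-50 (p = 0.770) or Lp-52 (q = 0.230); the cluster is the binomial expansion (p + q)^4.
P(M) = 0.770^4 = 0.351530
P(M+2) = 4 × 0.770^3 × 0.230^1 = 0.420010
P(M+4) = 6 × 0.770^2 × 0.230^2 = 0.188186
P(M+6) = 4 × 0.770^1 × 0.230^3 = 0.037474
P(M+8) = 0.230^4 = 0.002798
The M+2 peak is largest (0.420010); scaling to 100 gives 83.70 : 100.00 : 44.81 : 8.92 : 0.67.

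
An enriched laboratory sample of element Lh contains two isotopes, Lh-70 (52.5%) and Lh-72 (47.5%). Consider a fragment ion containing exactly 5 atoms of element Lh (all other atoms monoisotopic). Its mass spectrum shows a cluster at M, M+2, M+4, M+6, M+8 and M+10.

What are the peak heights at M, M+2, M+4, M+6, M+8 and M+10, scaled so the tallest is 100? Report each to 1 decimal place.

Expanding (0.525 + 0.475)^5:
P(M) = 0.525^5 = 0.039884
P(M+2) = 5 × 0.525^4 × 0.475^1 = 0.180427
P(M+4) = 10 × 0.525^3 × 0.475^2 = 0.326486
P(M+6) = 10 × 0.525^2 × 0.475^3 = 0.295392
P(M+8) = 5 × 0.525^1 × 0.475^4 = 0.133630
P(M+10) = 0.475^5 = 0.024181
The M+4 peak is largest (0.326486); scaling to 100 gives 12.2 : 55.3 : 100.0 : 90.5 : 40.9 : 7.4.

12.2 : 55.3 : 100.0 : 90.5 : 40.9 : 7.4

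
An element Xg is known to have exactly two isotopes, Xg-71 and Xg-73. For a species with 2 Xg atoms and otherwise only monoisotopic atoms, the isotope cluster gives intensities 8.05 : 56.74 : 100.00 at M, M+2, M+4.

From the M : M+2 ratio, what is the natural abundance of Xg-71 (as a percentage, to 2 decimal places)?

22.10%

If p is the fraction of Xg that is Xg-71, then I(M+2)/I(M) = [C(2,1)·p^1·(1−p)] / p^2 = 2·(1−p)/p = 56.74/8.05 = 7.0484
(1−p)/p = 7.0484/2 = 3.5242  ⇒  p = 1/(1 + 3.5242) = 0.2210
Xg-71: 22.10%, Xg-73: 77.90%.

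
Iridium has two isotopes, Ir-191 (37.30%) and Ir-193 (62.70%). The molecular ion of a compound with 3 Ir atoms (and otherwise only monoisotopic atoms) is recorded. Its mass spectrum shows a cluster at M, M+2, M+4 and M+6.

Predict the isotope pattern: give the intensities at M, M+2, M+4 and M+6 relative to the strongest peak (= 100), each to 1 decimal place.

11.8 : 59.5 : 100.0 : 56.0

Each Ir atom is independently Ir-191 (p = 0.3730) or Ir-193 (q = 0.6270); the cluster is the binomial expansion (p + q)^3.
P(M) = 0.3730^3 = 0.051895
P(M+2) = 3 × 0.3730^2 × 0.6270^1 = 0.261702
P(M+4) = 3 × 0.3730^1 × 0.6270^2 = 0.439911
P(M+6) = 0.6270^3 = 0.246492
The M+4 peak is largest (0.439911); scaling to 100 gives 11.8 : 59.5 : 100.0 : 56.0.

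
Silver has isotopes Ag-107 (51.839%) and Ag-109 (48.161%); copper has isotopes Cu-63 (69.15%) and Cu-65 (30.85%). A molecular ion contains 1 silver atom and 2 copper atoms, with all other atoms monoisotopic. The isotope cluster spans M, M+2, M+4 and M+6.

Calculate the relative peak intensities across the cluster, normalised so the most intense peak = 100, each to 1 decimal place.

54.9 : 100.0 : 56.4 : 10.2

Silver pattern (n=1): 0.51839 : 0.48161
Copper pattern (n=2): 0.47817225 : 0.4266555 : 0.09517225
Convolve the two distributions (both contribute in 2-u steps):
  M: 0.51839×0.47817225 = 0.247880
  M+2: 0.51839×0.4266555 + 0.48161×0.47817225 = 0.451466
  M+4: 0.51839×0.09517225 + 0.48161×0.4266555 = 0.254818
  M+6: 0.48161×0.09517225 = 0.045836
Scale to base peak (0.451466) = 100: 54.9 : 100.0 : 56.4 : 10.2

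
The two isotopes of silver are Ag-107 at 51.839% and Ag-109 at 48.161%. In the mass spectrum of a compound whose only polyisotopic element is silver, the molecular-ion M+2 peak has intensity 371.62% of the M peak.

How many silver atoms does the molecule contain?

The M+2/M ratio from n Ag atoms is n · q/p = n · 0.48161/0.51839.
n = 3.7162 × 0.51839/0.48161 = 4.00 ≈ 4

4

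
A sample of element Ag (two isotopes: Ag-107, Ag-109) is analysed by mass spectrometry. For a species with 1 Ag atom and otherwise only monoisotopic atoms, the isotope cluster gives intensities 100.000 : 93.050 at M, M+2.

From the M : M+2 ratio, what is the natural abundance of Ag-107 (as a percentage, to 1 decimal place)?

Write p for the Ag-107 fraction. I(M+2)/I(M) = [C(1,1)·p^0·(1−p)] / p^1 = 1·(1−p)/p = 93.050/100.000 = 0.9305
(1−p)/p = 0.9305/1 = 0.9305  ⇒  p = 1/(1 + 0.9305) = 0.5180
Ag-107: 51.8%, Ag-109: 48.2%.

51.8%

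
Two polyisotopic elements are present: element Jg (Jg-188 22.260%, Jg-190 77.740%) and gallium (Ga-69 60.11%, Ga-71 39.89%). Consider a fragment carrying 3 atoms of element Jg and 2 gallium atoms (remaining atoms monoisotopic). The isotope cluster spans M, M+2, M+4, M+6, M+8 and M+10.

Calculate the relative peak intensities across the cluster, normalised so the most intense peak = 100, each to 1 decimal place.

Element Jg pattern (n=3): 0.01103 : 0.11556228 : 0.40358544 : 0.46982228
Gallium pattern (n=2): 0.36132121 : 0.47955758 : 0.15912121
Convolve the two distributions (both contribute in 2-u steps):
  M: 0.01103×0.36132121 = 0.003985
  M+2: 0.01103×0.47955758 + 0.11556228×0.36132121 = 0.047045
  M+4: 0.01103×0.15912121 + 0.11556228×0.47955758 + 0.40358544×0.36132121 = 0.202998
  M+6: 0.11556228×0.15912121 + 0.40358544×0.47955758 + 0.46982228×0.36132121 = 0.381688
  M+8: 0.40358544×0.15912121 + 0.46982228×0.47955758 = 0.289526
  M+10: 0.46982228×0.15912121 = 0.074759
Scale to base peak (0.381688) = 100: 1.0 : 12.3 : 53.2 : 100.0 : 75.9 : 19.6

1.0 : 12.3 : 53.2 : 100.0 : 75.9 : 19.6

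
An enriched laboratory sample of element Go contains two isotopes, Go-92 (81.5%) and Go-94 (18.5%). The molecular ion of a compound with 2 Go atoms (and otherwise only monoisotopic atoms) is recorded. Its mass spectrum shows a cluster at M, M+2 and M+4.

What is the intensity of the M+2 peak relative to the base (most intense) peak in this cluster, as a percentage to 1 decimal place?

Term probabilities: M 0.6642, M+2 0.3016, M+4 0.0342. Base peak = M.
P(M) = C(2,0) × 0.815^2 × 0.185^0 = 1 × 0.664225 × 1.0000 = 0.664225 (base)
P(M+2) = C(2,1) × 0.815^1 × 0.185^1 = 2 × 0.8150 × 0.1850 = 0.301550
Relative intensity = 0.301550 / 0.664225 × 100 = 45.4

45.4%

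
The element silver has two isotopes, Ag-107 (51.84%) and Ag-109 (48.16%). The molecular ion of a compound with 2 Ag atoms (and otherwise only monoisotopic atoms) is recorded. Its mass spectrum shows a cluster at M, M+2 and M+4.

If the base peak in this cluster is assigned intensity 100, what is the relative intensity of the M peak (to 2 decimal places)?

53.82

Binomial terms of (0.5184 + 0.4816)^2: M 0.2687, M+2 0.4993, M+4 0.2319 → M+2 is the base peak.
P(M+2) = C(2,1) × 0.5184^1 × 0.4816^1 = 2 × 0.5184 × 0.4816 = 0.499323 (base)
P(M) = C(2,0) × 0.5184^2 × 0.4816^0 = 1 × 0.26873856 × 1.0000 = 0.268739
Relative intensity = 0.268739 / 0.499323 × 100 = 53.82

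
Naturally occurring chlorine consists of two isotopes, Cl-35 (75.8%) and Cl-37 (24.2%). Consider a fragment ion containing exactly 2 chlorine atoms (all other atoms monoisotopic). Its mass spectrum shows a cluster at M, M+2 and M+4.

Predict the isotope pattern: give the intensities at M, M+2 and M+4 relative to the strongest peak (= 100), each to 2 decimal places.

Each Cl atom is independently Cl-35 (p = 0.758) or Cl-37 (q = 0.242); the cluster is the binomial expansion (p + q)^2.
P(M) = 0.758^2 = 0.574564
P(M+2) = 2 × 0.758^1 × 0.242^1 = 0.366872
P(M+4) = 0.242^2 = 0.058564
The M peak is largest (0.574564); scaling to 100 gives 100.00 : 63.85 : 10.19.

100.00 : 63.85 : 10.19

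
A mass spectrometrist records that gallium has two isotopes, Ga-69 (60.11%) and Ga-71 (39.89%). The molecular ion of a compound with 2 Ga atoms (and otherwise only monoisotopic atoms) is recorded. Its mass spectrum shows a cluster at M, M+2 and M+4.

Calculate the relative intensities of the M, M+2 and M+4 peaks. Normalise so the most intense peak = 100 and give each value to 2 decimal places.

75.34 : 100.00 : 33.18

The 2 Ga atoms are independent, so intensities follow the terms of (0.6011 + 0.3989)^2.
P(M) = 0.6011^2 = 0.361321
P(M+2) = 2 × 0.6011^1 × 0.3989^1 = 0.479558
P(M+4) = 0.3989^2 = 0.159121
The M+2 peak is largest (0.479558); scaling to 100 gives 75.34 : 100.00 : 33.18.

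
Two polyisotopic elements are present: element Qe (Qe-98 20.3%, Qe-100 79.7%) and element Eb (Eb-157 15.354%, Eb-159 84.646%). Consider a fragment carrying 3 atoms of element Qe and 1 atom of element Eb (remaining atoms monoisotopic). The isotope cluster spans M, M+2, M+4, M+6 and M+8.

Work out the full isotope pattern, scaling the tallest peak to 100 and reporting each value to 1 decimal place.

Element Qe pattern (n=3): 0.00836543 : 0.09853072 : 0.38684228 : 0.50626157
Element Eb pattern (n=1): 0.15354 : 0.84646
Convolve the two distributions (both contribute in 2-u steps):
  M: 0.00836543×0.15354 = 0.001284
  M+2: 0.00836543×0.84646 + 0.09853072×0.15354 = 0.022209
  M+4: 0.09853072×0.84646 + 0.38684228×0.15354 = 0.142798
  M+6: 0.38684228×0.84646 + 0.50626157×0.15354 = 0.405178
  M+8: 0.50626157×0.84646 = 0.428530
Scale to base peak (0.428530) = 100: 0.3 : 5.2 : 33.3 : 94.6 : 100.0

0.3 : 5.2 : 33.3 : 94.6 : 100.0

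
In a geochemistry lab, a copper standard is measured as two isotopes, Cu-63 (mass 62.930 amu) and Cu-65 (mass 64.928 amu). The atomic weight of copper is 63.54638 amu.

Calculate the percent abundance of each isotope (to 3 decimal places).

Writing the weighted mean with unknown fraction x of Cu-63:
62.930·x + 64.928·(1 − x) = 63.54638
(62.930 − 64.928)·x = 63.54638 − 64.928
x = -1.38162 / -1.998 = 0.69150 → 69.150% Cu-63, 30.850% Cu-65.

Cu-63: 69.150%, Cu-65: 30.850%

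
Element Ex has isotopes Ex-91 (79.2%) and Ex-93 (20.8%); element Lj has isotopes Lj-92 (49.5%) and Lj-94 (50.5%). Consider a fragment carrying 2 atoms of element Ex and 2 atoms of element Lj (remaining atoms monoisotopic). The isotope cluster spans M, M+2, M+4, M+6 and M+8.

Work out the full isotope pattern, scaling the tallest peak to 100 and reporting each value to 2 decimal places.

Element Ex pattern (n=2): 0.627264 : 0.329472 : 0.043264
Element Lj pattern (n=2): 0.245025 : 0.49995 : 0.255025
Convolve the two distributions (both contribute in 2-u steps):
  M: 0.627264×0.245025 = 0.153695
  M+2: 0.627264×0.49995 + 0.329472×0.245025 = 0.394330
  M+4: 0.627264×0.255025 + 0.329472×0.49995 + 0.043264×0.245025 = 0.335288
  M+6: 0.329472×0.255025 + 0.043264×0.49995 = 0.105653
  M+8: 0.043264×0.255025 = 0.011033
Scale to base peak (0.394330) = 100: 38.98 : 100.00 : 85.03 : 26.79 : 2.80

38.98 : 100.00 : 85.03 : 26.79 : 2.80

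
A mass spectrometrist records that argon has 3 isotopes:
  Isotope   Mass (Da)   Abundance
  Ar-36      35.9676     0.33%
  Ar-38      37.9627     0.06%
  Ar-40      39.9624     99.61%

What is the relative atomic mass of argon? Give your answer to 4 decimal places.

Average mass = Σ (abundance × isotope mass) = 0.0033 × 35.9676 + 0.0006 × 37.9627 + 0.9961 × 39.9624
= 0.11869 + 0.02278 + 39.80655 = 39.94802 Da

39.9480 Da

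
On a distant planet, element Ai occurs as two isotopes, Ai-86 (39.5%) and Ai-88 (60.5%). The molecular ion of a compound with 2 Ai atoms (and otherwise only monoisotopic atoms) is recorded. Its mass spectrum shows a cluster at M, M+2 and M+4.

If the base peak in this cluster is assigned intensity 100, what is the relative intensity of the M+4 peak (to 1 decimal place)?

Binomial terms of (0.395 + 0.605)^2: M 0.1560, M+2 0.4779, M+4 0.3660 → M+2 is the base peak.
P(M+2) = C(2,1) × 0.395^1 × 0.605^1 = 2 × 0.3950 × 0.6050 = 0.477950 (base)
P(M+4) = C(2,2) × 0.395^0 × 0.605^2 = 1 × 1.0000 × 0.366025 = 0.366025
Relative intensity = 0.366025 / 0.477950 × 100 = 76.6

76.6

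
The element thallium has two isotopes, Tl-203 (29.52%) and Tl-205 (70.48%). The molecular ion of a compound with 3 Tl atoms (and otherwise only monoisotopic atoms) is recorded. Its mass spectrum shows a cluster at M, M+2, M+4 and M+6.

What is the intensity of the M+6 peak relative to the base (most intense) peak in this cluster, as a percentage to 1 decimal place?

Binomial terms of (0.2952 + 0.7048)^3: M 0.0257, M+2 0.1843, M+4 0.4399, M+6 0.3501 → M+4 is the base peak.
P(M+4) = C(3,2) × 0.2952^1 × 0.7048^2 = 3 × 0.2952 × 0.49674304 = 0.439916 (base)
P(M+6) = C(3,3) × 0.2952^0 × 0.7048^3 = 1 × 1.0000 × 0.35010449 = 0.350104
Relative intensity = 0.350104 / 0.439916 × 100 = 79.6

79.6%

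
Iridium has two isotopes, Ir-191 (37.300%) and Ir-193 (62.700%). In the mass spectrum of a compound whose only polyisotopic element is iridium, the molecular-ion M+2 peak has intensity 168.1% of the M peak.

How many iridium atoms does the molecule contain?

1

With n Ir atoms, P(M+2)/P(M) = C(n,1)·p^(n−1)q / p^n = n·q/p = n · 0.62700/0.37300.
n = 1.681 × 0.37300/0.62700 = 1.00 ≈ 1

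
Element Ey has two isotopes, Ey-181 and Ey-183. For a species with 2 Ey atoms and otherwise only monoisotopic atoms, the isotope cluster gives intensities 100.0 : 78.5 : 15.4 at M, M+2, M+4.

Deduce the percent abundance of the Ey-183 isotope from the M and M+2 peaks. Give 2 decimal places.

Write p for the Ey-181 fraction. I(M+2)/I(M) = [C(2,1)·p^1·(1−p)] / p^2 = 2·(1−p)/p = 78.5/100.0 = 0.7850
(1−p)/p = 0.7850/2 = 0.3925  ⇒  p = 1/(1 + 0.3925) = 0.7181
Ey-181: 71.81%, Ey-183: 28.19%.

28.19%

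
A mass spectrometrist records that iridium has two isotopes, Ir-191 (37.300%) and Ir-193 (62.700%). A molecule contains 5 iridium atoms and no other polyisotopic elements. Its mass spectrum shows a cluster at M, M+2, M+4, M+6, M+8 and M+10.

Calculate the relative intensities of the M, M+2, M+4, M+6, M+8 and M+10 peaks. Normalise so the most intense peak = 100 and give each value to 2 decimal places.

2.11 : 17.70 : 59.49 : 100.00 : 84.05 : 28.26

Expanding (0.37300 + 0.62700)^5:
P(M) = 0.37300^5 = 0.007220
P(M+2) = 5 × 0.37300^4 × 0.62700^1 = 0.060684
P(M+4) = 10 × 0.37300^3 × 0.62700^2 = 0.204015
P(M+6) = 10 × 0.37300^2 × 0.62700^3 = 0.342942
P(M+8) = 5 × 0.37300^1 × 0.62700^4 = 0.288237
P(M+10) = 0.62700^5 = 0.096903
The M+6 peak is largest (0.342942); scaling to 100 gives 2.11 : 17.70 : 59.49 : 100.00 : 84.05 : 28.26.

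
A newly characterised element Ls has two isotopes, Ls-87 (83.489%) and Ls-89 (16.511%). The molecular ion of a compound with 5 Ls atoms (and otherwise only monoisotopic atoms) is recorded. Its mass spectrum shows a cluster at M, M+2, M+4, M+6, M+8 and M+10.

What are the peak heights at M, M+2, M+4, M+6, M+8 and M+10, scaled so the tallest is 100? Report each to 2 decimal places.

Each Ls atom is independently Ls-87 (p = 0.83489) or Ls-89 (q = 0.16511); the cluster is the binomial expansion (p + q)^5.
P(M) = 0.83489^5 = 0.405645
P(M+2) = 5 × 0.83489^4 × 0.16511^1 = 0.401107
P(M+4) = 10 × 0.83489^3 × 0.16511^2 = 0.158648
P(M+6) = 10 × 0.83489^2 × 0.16511^3 = 0.031375
P(M+8) = 5 × 0.83489^1 × 0.16511^4 = 0.003102
P(M+10) = 0.16511^5 = 0.000123
The M peak is largest (0.405645); scaling to 100 gives 100.00 : 98.88 : 39.11 : 7.73 : 0.76 : 0.03.

100.00 : 98.88 : 39.11 : 7.73 : 0.76 : 0.03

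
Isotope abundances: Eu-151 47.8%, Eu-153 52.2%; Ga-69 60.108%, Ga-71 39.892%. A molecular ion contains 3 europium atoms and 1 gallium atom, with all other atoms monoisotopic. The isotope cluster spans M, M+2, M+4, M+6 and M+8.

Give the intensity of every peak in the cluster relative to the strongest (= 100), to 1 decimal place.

17.4 : 68.5 : 100.0 : 63.9 : 15.0

Europium pattern (n=3): 0.10921535 : 0.35780594 : 0.39074206 : 0.14223665
Gallium pattern (n=1): 0.60108 : 0.39892
Convolve the two distributions (both contribute in 2-u steps):
  M: 0.10921535×0.60108 = 0.065647
  M+2: 0.10921535×0.39892 + 0.35780594×0.60108 = 0.258638
  M+4: 0.35780594×0.39892 + 0.39074206×0.60108 = 0.377603
  M+6: 0.39074206×0.39892 + 0.14223665×0.60108 = 0.241370
  M+8: 0.14223665×0.39892 = 0.056741
Scale to base peak (0.377603) = 100: 17.4 : 68.5 : 100.0 : 63.9 : 15.0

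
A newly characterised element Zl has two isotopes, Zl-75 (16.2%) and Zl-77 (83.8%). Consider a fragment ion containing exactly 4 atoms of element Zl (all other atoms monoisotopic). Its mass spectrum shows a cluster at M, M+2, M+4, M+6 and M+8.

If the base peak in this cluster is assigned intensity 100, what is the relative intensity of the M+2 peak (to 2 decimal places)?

(0.162 + 0.838)^4 gives M 0.0007, M+2 0.0143, M+4 0.1106, M+6 0.3813, M+8 0.4931; the largest is M+8.
P(M+8) = C(4,4) × 0.162^0 × 0.838^4 = 1 × 1.0000 × 0.49314664 = 0.493147 (base)
P(M+2) = C(4,1) × 0.162^3 × 0.838^1 = 4 × 0.00425153 × 0.8380 = 0.014251
Relative intensity = 0.014251 / 0.493147 × 100 = 2.89

2.89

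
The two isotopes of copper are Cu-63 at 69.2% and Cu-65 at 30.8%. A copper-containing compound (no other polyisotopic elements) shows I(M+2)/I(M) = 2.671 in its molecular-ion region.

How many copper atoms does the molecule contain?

6

The M+2/M ratio from n Cu atoms is n · q/p = n · 0.308/0.692.
n = 2.671 × 0.692/0.308 = 6.00 ≈ 6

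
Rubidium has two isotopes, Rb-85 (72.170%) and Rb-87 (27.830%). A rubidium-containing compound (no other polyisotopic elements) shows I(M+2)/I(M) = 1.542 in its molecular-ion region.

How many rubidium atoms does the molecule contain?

For n independent Rb atoms, I(M+2)/I(M) = n · (abundance Rb-87) / (abundance Rb-85) = n · 0.27830/0.72170.
n = 1.542 × 0.72170/0.27830 = 4.00 ≈ 4

4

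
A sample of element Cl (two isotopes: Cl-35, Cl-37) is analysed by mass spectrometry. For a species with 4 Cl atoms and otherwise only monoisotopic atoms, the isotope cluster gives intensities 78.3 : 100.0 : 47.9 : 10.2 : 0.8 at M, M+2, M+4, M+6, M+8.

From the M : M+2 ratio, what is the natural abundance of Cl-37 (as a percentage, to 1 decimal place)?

Let p = fractional abundance of Cl-35. I(M+2)/I(M) = [C(4,1)·p^3·(1−p)] / p^4 = 4·(1−p)/p = 100.0/78.3 = 1.2771
(1−p)/p = 1.2771/4 = 0.3193  ⇒  p = 1/(1 + 0.3193) = 0.7580
Cl-35: 75.8%, Cl-37: 24.2%.

24.2%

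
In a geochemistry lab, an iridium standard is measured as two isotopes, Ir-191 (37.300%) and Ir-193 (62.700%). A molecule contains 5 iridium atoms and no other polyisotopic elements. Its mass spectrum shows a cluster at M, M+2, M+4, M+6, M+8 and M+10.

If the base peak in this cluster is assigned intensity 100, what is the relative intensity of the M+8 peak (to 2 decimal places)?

Binomial terms of (0.37300 + 0.62700)^5: M 0.0072, M+2 0.0607, M+4 0.2040, M+6 0.3429, M+8 0.2882, M+10 0.0969 → M+6 is the base peak.
P(M+6) = C(5,3) × 0.37300^2 × 0.62700^3 = 10 × 0.139129 × 0.24649188 = 0.342942 (base)
P(M+8) = C(5,4) × 0.37300^1 × 0.62700^4 = 5 × 0.3730 × 0.15455041 = 0.288237
Relative intensity = 0.288237 / 0.342942 × 100 = 84.05

84.05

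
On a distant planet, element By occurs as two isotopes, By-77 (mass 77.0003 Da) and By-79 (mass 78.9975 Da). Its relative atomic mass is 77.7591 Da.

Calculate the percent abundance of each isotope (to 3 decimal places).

By-77: 62.007%, By-79: 37.993%

Writing the weighted mean with unknown fraction x of By-77:
77.0003·x + 78.9975·(1 − x) = 77.7591
(77.0003 − 78.9975)·x = 77.7591 − 78.9975
x = -1.2384 / -1.9972 = 0.62007 → 62.007% By-77, 37.993% By-79.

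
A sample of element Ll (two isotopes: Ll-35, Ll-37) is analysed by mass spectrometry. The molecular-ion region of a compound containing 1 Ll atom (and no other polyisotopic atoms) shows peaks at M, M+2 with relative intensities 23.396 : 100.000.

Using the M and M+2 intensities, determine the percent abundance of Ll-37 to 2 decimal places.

81.04%

Write p for the Ll-35 fraction. I(M+2)/I(M) = [C(1,1)·p^0·(1−p)] / p^1 = 1·(1−p)/p = 100.000/23.396 = 4.2742
(1−p)/p = 4.2742/1 = 4.2742  ⇒  p = 1/(1 + 4.2742) = 0.1896
Ll-35: 18.96%, Ll-37: 81.04%.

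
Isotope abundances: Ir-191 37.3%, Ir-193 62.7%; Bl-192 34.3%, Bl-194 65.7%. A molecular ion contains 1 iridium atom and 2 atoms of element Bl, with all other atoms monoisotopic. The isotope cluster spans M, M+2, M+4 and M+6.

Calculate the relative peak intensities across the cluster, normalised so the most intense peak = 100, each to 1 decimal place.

Iridium pattern (n=1): 0.3730 : 0.6270
Element Bl pattern (n=2): 0.117649 : 0.450702 : 0.431649
Convolve the two distributions (both contribute in 2-u steps):
  M: 0.3730×0.117649 = 0.043883
  M+2: 0.3730×0.450702 + 0.6270×0.117649 = 0.241878
  M+4: 0.3730×0.431649 + 0.6270×0.450702 = 0.443595
  M+6: 0.6270×0.431649 = 0.270644
Scale to base peak (0.443595) = 100: 9.9 : 54.5 : 100.0 : 61.0

9.9 : 54.5 : 100.0 : 61.0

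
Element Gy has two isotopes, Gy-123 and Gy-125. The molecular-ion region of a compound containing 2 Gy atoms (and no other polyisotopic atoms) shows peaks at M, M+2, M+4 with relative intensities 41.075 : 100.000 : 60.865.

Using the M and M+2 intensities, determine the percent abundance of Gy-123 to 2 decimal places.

If p is the fraction of Gy that is Gy-123, then I(M+2)/I(M) = [C(2,1)·p^1·(1−p)] / p^2 = 2·(1−p)/p = 100.000/41.075 = 2.4346
(1−p)/p = 2.4346/2 = 1.2173  ⇒  p = 1/(1 + 1.2173) = 0.4510
Gy-123: 45.10%, Gy-125: 54.90%.

45.10%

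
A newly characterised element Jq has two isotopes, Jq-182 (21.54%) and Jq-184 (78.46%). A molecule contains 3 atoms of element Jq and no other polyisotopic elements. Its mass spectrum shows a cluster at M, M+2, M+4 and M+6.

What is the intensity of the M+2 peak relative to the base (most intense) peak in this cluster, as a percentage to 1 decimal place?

Term probabilities: M 0.0100, M+2 0.1092, M+4 0.3978, M+6 0.4830. Base peak = M+6.
P(M+6) = C(3,3) × 0.2154^0 × 0.7846^3 = 1 × 1.0000 × 0.48299753 = 0.482998 (base)
P(M+2) = C(3,1) × 0.2154^2 × 0.7846^1 = 3 × 0.04639716 × 0.7846 = 0.109210
Relative intensity = 0.109210 / 0.482998 × 100 = 22.6

22.6%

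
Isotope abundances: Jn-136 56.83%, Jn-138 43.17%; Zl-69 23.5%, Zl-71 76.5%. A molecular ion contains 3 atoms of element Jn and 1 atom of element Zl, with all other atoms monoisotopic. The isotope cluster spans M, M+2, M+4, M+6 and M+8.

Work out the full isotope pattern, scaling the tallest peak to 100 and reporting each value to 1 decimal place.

Element Jn pattern (n=3): 0.18354095 : 0.41827183 : 0.3177335 : 0.08045372
Element Zl pattern (n=1): 0.2350 : 0.7650
Convolve the two distributions (both contribute in 2-u steps):
  M: 0.18354095×0.2350 = 0.043132
  M+2: 0.18354095×0.7650 + 0.41827183×0.2350 = 0.238703
  M+4: 0.41827183×0.7650 + 0.3177335×0.2350 = 0.394645
  M+6: 0.3177335×0.7650 + 0.08045372×0.2350 = 0.261973
  M+8: 0.08045372×0.7650 = 0.061547
Scale to base peak (0.394645) = 100: 10.9 : 60.5 : 100.0 : 66.4 : 15.6

10.9 : 60.5 : 100.0 : 66.4 : 15.6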